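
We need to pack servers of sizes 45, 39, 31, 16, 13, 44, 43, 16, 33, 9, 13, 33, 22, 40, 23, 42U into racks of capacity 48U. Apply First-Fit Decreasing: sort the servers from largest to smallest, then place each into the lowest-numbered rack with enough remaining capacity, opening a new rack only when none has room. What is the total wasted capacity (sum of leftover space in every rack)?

66

Sorted descending: 45, 44, 43, 42, 40, 39, 33, 33, 31, 23, 22, 16, 16, 13, 13, 9.
45U → rack 1 (remaining 3U)
44U → rack 2 (remaining 4U)
43U → rack 3 (remaining 5U)
42U → rack 4 (remaining 6U)
40U → rack 5 (remaining 8U)
39U → rack 6 (remaining 9U)
33U → rack 7 (remaining 15U)
33U → rack 8 (remaining 15U)
31U → rack 9 (remaining 17U)
23U → rack 10 (remaining 25U)
22U → rack 10 (remaining 3U)
16U → rack 9 (remaining 1U)
16U → rack 11 (remaining 32U)
13U → rack 7 (remaining 2U)
13U → rack 8 (remaining 2U)
9U → rack 6 (remaining 0U)
11 racks × 48U = 528U; used 462U; unused 66U.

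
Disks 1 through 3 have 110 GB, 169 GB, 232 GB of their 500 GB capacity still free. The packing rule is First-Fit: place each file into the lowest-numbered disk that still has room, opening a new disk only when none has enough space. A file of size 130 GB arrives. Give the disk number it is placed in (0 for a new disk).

Disks with room: disk 2 (169 GB), disk 3 (232 GB).
The first with room is disk 2.

2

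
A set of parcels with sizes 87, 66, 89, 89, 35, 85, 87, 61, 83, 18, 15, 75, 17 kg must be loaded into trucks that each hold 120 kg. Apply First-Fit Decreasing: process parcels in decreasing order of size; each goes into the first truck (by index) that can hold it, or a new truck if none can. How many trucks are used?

9

Sorted descending: 89, 89, 87, 87, 85, 83, 75, 66, 61, 35, 18, 17, 15.
Put 89 kg in truck 1; 31 kg remain.
Put 89 kg in truck 2; 31 kg remain.
Put 87 kg in truck 3; 33 kg remain.
Put 87 kg in truck 4; 33 kg remain.
Put 85 kg in truck 5; 35 kg remain.
Put 83 kg in truck 6; 37 kg remain.
Put 75 kg in truck 7; 45 kg remain.
Put 66 kg in truck 8; 54 kg remain.
Put 61 kg in truck 9; 59 kg remain.
Put 35 kg in truck 5; 0 kg remain.
Put 18 kg in truck 1; 13 kg remain.
Put 17 kg in truck 2; 14 kg remain.
Put 15 kg in truck 3; 18 kg remain.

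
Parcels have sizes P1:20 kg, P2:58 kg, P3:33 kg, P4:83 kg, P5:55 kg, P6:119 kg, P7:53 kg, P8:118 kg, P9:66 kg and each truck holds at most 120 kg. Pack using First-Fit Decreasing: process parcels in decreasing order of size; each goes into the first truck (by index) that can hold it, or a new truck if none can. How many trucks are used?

Sorted descending: 119, 118, 83, 66, 58, 55, 53, 33, 20.
119 kg → truck 1 (remaining 1 kg)
118 kg → truck 2 (remaining 2 kg)
83 kg → truck 3 (remaining 37 kg)
66 kg → truck 4 (remaining 54 kg)
58 kg → truck 5 (remaining 62 kg)
55 kg → truck 5 (remaining 7 kg)
53 kg → truck 4 (remaining 1 kg)
33 kg → truck 3 (remaining 4 kg)
20 kg → truck 6 (remaining 100 kg)

6 trucks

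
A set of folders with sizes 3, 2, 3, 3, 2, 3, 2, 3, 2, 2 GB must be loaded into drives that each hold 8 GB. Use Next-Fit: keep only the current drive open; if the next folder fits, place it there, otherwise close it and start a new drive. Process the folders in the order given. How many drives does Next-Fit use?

4 drives

drive 1: place 3 GB, 5 GB left
drive 1: place 2 GB, 3 GB left
drive 1: place 3 GB, 0 GB left
drive 2: place 3 GB, 5 GB left
drive 2: place 2 GB, 3 GB left
drive 2: place 3 GB, 0 GB left
drive 3: place 2 GB, 6 GB left
drive 3: place 3 GB, 3 GB left
drive 3: place 2 GB, 1 GB left
drive 4: place 2 GB, 6 GB left
Final drives: [3,2,3] [3,2,3] [2,3,2] [2].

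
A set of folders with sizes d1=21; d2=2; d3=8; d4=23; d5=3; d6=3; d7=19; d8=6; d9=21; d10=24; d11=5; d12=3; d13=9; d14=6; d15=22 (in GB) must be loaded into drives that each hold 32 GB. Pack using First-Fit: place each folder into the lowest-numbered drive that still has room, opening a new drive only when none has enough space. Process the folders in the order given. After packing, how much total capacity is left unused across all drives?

17

Put d1 (21 GB) in drive 1; 11 GB remain.
Put d2 (2 GB) in drive 1; 9 GB remain.
Put d3 (8 GB) in drive 1; 1 GB remain.
Put d4 (23 GB) in drive 2; 9 GB remain.
Put d5 (3 GB) in drive 2; 6 GB remain.
Put d6 (3 GB) in drive 2; 3 GB remain.
Put d7 (19 GB) in drive 3; 13 GB remain.
Put d8 (6 GB) in drive 3; 7 GB remain.
Put d9 (21 GB) in drive 4; 11 GB remain.
Put d10 (24 GB) in drive 5; 8 GB remain.
Put d11 (5 GB) in drive 3; 2 GB remain.
Put d12 (3 GB) in drive 2; 0 GB remain.
Put d13 (9 GB) in drive 4; 2 GB remain.
Put d14 (6 GB) in drive 5; 2 GB remain.
Put d15 (22 GB) in drive 6; 10 GB remain.
6 drives × 32 GB = 192 GB; used 175 GB; unused 17 GB.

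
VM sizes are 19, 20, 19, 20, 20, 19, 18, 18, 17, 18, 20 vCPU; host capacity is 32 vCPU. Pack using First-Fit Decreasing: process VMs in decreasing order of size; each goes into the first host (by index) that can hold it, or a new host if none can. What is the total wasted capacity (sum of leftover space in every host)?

Sorted descending: 20, 20, 20, 20, 19, 19, 19, 18, 18, 18, 17.
20 vCPU → host 1 (remaining 12 vCPU)
20 vCPU → host 2 (remaining 12 vCPU)
20 vCPU → host 3 (remaining 12 vCPU)
20 vCPU → host 4 (remaining 12 vCPU)
19 vCPU → host 5 (remaining 13 vCPU)
19 vCPU → host 6 (remaining 13 vCPU)
19 vCPU → host 7 (remaining 13 vCPU)
18 vCPU → host 8 (remaining 14 vCPU)
18 vCPU → host 9 (remaining 14 vCPU)
18 vCPU → host 10 (remaining 14 vCPU)
17 vCPU → host 11 (remaining 15 vCPU)
11 hosts × 32 vCPU = 352 vCPU; used 208 vCPU; unused 144 vCPU.

144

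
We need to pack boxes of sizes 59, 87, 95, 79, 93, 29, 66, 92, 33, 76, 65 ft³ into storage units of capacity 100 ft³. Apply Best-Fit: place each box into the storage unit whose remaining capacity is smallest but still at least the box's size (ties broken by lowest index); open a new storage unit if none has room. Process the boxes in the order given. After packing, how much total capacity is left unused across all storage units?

storage unit 1: place 59 ft³, 41 ft³ left
storage unit 2: place 87 ft³, 13 ft³ left
storage unit 3: place 95 ft³, 5 ft³ left
storage unit 4: place 79 ft³, 21 ft³ left
storage unit 5: place 93 ft³, 7 ft³ left
storage unit 1: place 29 ft³, 12 ft³ left
storage unit 6: place 66 ft³, 34 ft³ left
storage unit 7: place 92 ft³, 8 ft³ left
storage unit 6: place 33 ft³, 1 ft³ left
storage unit 8: place 76 ft³, 24 ft³ left
storage unit 9: place 65 ft³, 35 ft³ left
9 storage units × 100 ft³ = 900 ft³; used 774 ft³; unused 126 ft³.

126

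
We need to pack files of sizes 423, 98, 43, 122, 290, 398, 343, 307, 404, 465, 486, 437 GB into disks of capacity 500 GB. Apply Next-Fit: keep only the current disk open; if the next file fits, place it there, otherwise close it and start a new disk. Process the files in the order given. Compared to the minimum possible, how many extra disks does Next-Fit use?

Next-Fit: [423] [98,43,122] [290] [398] [343] [307] [404] [465] [486] [437] → 10 disks.
9 files exceed 250 GB (half the capacity), and no two of those can share a disk, so at least 9 disks are needed.
An optimal packing achieves that bound: [486] [465] [437,43] [423] [404] [398,98] [343,122] [307] [290] → 9 disks.
Excess: 10 − 9 = 1.

1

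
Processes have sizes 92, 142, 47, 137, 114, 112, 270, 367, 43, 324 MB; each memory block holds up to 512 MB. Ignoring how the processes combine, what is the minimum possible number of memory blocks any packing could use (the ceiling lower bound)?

4 memory blocks

Total size = 92 + 142 + 47 + 137 + 114 + 112 + 270 + 367 + 43 + 324 = 1648 MB.
⌈1648 / 512⌉ = 4.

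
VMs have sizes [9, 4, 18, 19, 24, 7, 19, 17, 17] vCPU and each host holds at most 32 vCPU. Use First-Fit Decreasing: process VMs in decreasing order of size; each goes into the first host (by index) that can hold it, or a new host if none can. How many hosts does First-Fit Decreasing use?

Sorted descending: 24, 19, 19, 18, 17, 17, 9, 7, 4.
host 1: place 24 vCPU, 8 vCPU left
host 2: place 19 vCPU, 13 vCPU left
host 3: place 19 vCPU, 13 vCPU left
host 4: place 18 vCPU, 14 vCPU left
host 5: place 17 vCPU, 15 vCPU left
host 6: place 17 vCPU, 15 vCPU left
host 2: place 9 vCPU, 4 vCPU left
host 1: place 7 vCPU, 1 vCPU left
host 2: place 4 vCPU, 0 vCPU left

6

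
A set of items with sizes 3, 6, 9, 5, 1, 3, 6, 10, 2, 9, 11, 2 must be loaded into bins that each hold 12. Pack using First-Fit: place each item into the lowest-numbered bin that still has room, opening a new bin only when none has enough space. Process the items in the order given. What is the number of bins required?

6

Put 3 in bin 1; 9 remain.
Put 6 in bin 1; 3 remain.
Put 9 in bin 2; 3 remain.
Put 5 in bin 3; 7 remain.
Put 1 in bin 1; 2 remain.
Put 3 in bin 2; 0 remain.
Put 6 in bin 3; 1 remain.
Put 10 in bin 4; 2 remain.
Put 2 in bin 1; 0 remain.
Put 9 in bin 5; 3 remain.
Put 11 in bin 6; 1 remain.
Put 2 in bin 4; 0 remain.
Final bins: [3,6,1,2] [9,3] [5,6] [10,2] [9] [11].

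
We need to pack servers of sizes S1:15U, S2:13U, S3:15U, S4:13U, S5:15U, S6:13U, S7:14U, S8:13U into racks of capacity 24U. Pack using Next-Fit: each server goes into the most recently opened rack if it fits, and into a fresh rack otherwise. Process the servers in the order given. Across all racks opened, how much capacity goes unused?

Put S1 (15U) in rack 1; 9U remain.
Put S2 (13U) in rack 2; 11U remain.
Put S3 (15U) in rack 3; 9U remain.
Put S4 (13U) in rack 4; 11U remain.
Put S5 (15U) in rack 5; 9U remain.
Put S6 (13U) in rack 6; 11U remain.
Put S7 (14U) in rack 7; 10U remain.
Put S8 (13U) in rack 8; 11U remain.
8 racks × 24U = 192U; used 111U; unused 81U.

81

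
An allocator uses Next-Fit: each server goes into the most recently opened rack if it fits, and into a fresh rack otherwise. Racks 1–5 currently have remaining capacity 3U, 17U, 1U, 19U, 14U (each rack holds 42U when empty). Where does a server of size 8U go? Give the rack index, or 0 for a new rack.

Next-Fit only looks at rack 5, which has 14U free.
8U fits there.

5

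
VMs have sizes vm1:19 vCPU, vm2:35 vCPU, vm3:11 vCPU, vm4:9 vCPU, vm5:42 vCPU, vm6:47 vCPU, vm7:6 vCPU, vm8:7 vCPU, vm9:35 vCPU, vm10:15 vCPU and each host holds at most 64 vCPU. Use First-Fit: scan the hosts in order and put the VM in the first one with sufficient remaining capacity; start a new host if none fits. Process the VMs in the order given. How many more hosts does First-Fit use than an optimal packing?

0

First-Fit: [19,35,9] [11,42,6] [47,7] [35,15] → 4 hosts.
Total size 226 vCPU; any packing needs at least ⌈226/64⌉ = 4 hosts.
So 4 is already optimal.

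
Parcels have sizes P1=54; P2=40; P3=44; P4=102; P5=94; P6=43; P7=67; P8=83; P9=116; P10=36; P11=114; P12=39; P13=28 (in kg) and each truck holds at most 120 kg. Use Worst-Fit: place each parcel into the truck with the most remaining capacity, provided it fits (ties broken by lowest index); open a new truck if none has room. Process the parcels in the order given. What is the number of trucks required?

Put P1 (54 kg) in truck 1; 66 kg remain.
Put P2 (40 kg) in truck 1; 26 kg remain.
Put P3 (44 kg) in truck 2; 76 kg remain.
Put P4 (102 kg) in truck 3; 18 kg remain.
Put P5 (94 kg) in truck 4; 26 kg remain.
Put P6 (43 kg) in truck 2; 33 kg remain.
Put P7 (67 kg) in truck 5; 53 kg remain.
Put P8 (83 kg) in truck 6; 37 kg remain.
Put P9 (116 kg) in truck 7; 4 kg remain.
Put P10 (36 kg) in truck 5; 17 kg remain.
Put P11 (114 kg) in truck 8; 6 kg remain.
Put P12 (39 kg) in truck 9; 81 kg remain.
Put P13 (28 kg) in truck 9; 53 kg remain.

9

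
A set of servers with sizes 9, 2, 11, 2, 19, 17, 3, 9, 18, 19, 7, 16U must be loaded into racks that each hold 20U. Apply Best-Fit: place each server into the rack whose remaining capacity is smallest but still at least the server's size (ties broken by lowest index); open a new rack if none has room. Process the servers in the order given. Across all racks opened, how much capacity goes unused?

9U → rack 1 (remaining 11U)
2U → rack 1 (remaining 9U)
11U → rack 2 (remaining 9U)
2U → rack 1 (remaining 7U)
19U → rack 3 (remaining 1U)
17U → rack 4 (remaining 3U)
3U → rack 4 (remaining 0U)
9U → rack 2 (remaining 0U)
18U → rack 5 (remaining 2U)
19U → rack 6 (remaining 1U)
7U → rack 1 (remaining 0U)
16U → rack 7 (remaining 4U)
7 racks × 20U = 140U; used 132U; unused 8U.

8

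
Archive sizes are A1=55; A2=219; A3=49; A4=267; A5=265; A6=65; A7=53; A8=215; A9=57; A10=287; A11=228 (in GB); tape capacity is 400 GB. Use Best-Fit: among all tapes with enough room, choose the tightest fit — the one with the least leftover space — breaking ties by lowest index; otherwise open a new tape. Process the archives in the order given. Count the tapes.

Put A1 (55 GB) in tape 1; 345 GB remain.
Put A2 (219 GB) in tape 1; 126 GB remain.
Put A3 (49 GB) in tape 1; 77 GB remain.
Put A4 (267 GB) in tape 2; 133 GB remain.
Put A5 (265 GB) in tape 3; 135 GB remain.
Put A6 (65 GB) in tape 1; 12 GB remain.
Put A7 (53 GB) in tape 2; 80 GB remain.
Put A8 (215 GB) in tape 4; 185 GB remain.
Put A9 (57 GB) in tape 2; 23 GB remain.
Put A10 (287 GB) in tape 5; 113 GB remain.
Put A11 (228 GB) in tape 6; 172 GB remain.
Final tapes: [55,219,49,65] [267,53,57] [265] [215] [287] [228].

6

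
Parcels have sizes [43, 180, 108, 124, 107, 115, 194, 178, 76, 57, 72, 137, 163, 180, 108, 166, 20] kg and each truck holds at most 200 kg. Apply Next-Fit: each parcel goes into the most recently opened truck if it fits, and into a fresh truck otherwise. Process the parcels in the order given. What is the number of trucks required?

43 kg → truck 1 (remaining 157 kg)
180 kg → truck 2 (remaining 20 kg)
108 kg → truck 3 (remaining 92 kg)
124 kg → truck 4 (remaining 76 kg)
107 kg → truck 5 (remaining 93 kg)
115 kg → truck 6 (remaining 85 kg)
194 kg → truck 7 (remaining 6 kg)
178 kg → truck 8 (remaining 22 kg)
76 kg → truck 9 (remaining 124 kg)
57 kg → truck 9 (remaining 67 kg)
72 kg → truck 10 (remaining 128 kg)
137 kg → truck 11 (remaining 63 kg)
163 kg → truck 12 (remaining 37 kg)
180 kg → truck 13 (remaining 20 kg)
108 kg → truck 14 (remaining 92 kg)
166 kg → truck 15 (remaining 34 kg)
20 kg → truck 15 (remaining 14 kg)

15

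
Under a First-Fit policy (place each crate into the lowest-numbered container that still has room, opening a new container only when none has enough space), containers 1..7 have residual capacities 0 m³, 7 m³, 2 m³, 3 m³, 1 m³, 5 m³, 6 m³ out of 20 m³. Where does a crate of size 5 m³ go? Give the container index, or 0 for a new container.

Containers with room: container 2 (7 m³), container 6 (5 m³), container 7 (6 m³).
The first with room is container 2.

2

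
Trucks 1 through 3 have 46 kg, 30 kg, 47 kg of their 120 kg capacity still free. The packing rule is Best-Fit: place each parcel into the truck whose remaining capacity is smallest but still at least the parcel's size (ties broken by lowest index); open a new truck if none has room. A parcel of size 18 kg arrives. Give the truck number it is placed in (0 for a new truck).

2

Trucks with room: truck 1 (46 kg), truck 2 (30 kg), truck 3 (47 kg).
Tightest fit is truck 2 with 30 kg free.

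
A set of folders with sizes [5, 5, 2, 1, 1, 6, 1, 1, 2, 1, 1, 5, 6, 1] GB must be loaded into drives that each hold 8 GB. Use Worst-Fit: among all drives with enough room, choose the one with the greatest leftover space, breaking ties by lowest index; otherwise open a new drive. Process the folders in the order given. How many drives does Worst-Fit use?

6

Put 5 GB in drive 1; 3 GB remain.
Put 5 GB in drive 2; 3 GB remain.
Put 2 GB in drive 1; 1 GB remain.
Put 1 GB in drive 2; 2 GB remain.
Put 1 GB in drive 2; 1 GB remain.
Put 6 GB in drive 3; 2 GB remain.
Put 1 GB in drive 3; 1 GB remain.
Put 1 GB in drive 1; 0 GB remain.
Put 2 GB in drive 4; 6 GB remain.
Put 1 GB in drive 4; 5 GB remain.
Put 1 GB in drive 4; 4 GB remain.
Put 5 GB in drive 5; 3 GB remain.
Put 6 GB in drive 6; 2 GB remain.
Put 1 GB in drive 4; 3 GB remain.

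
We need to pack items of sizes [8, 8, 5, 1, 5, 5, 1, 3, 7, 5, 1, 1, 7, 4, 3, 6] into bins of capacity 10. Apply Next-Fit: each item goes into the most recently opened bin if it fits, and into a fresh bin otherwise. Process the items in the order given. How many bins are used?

10 bins

Put 8 in bin 1; 2 remain.
Put 8 in bin 2; 2 remain.
Put 5 in bin 3; 5 remain.
Put 1 in bin 3; 4 remain.
Put 5 in bin 4; 5 remain.
Put 5 in bin 4; 0 remain.
Put 1 in bin 5; 9 remain.
Put 3 in bin 5; 6 remain.
Put 7 in bin 6; 3 remain.
Put 5 in bin 7; 5 remain.
Put 1 in bin 7; 4 remain.
Put 1 in bin 7; 3 remain.
Put 7 in bin 8; 3 remain.
Put 4 in bin 9; 6 remain.
Put 3 in bin 9; 3 remain.
Put 6 in bin 10; 4 remain.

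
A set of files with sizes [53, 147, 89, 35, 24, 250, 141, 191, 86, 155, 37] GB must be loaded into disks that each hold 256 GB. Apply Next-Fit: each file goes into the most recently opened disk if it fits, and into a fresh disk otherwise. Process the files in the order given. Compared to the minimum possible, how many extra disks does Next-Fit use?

2

Next-Fit: [53,147] [89,35,24] [250] [141] [191] [86,155] [37] → 7 disks.
Total size 1208 GB; any packing needs at least ⌈1208/256⌉ = 5 disks.
An optimal packing achieves that bound: [250] [191,53] [155,89] [147,86] [141,37,35,24] → 5 disks.
Excess: 7 − 5 = 2.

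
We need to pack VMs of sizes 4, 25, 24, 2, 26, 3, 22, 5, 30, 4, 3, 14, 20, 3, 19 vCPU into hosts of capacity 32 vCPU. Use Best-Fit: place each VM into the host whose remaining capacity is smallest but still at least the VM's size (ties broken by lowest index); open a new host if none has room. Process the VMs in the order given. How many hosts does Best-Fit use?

8

host 1: place 4 vCPU, 28 vCPU left
host 1: place 25 vCPU, 3 vCPU left
host 2: place 24 vCPU, 8 vCPU left
host 1: place 2 vCPU, 1 vCPU left
host 3: place 26 vCPU, 6 vCPU left
host 3: place 3 vCPU, 3 vCPU left
host 4: place 22 vCPU, 10 vCPU left
host 2: place 5 vCPU, 3 vCPU left
host 5: place 30 vCPU, 2 vCPU left
host 4: place 4 vCPU, 6 vCPU left
host 2: place 3 vCPU, 0 vCPU left
host 6: place 14 vCPU, 18 vCPU left
host 7: place 20 vCPU, 12 vCPU left
host 3: place 3 vCPU, 0 vCPU left
host 8: place 19 vCPU, 13 vCPU left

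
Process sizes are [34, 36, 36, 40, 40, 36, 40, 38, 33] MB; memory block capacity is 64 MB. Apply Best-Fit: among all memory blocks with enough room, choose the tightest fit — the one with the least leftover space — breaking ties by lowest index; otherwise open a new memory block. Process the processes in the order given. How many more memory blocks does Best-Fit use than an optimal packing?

0

Best-Fit: [34] [36] [36] [40] [40] [36] [40] [38] [33] → 9 memory blocks.
9 processes exceed 32 MB (half the capacity), and no two of those can share a memory block, so at least 9 memory blocks are needed.
So 9 is already optimal.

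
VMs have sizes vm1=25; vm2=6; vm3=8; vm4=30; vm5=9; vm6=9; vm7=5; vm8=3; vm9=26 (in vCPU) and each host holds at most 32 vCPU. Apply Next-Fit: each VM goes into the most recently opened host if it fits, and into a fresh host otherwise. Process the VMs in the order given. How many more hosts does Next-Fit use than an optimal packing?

Next-Fit: [25,6] [8] [30] [9,9,5,3] [26] → 5 hosts.
Total size 121 vCPU; any packing needs at least ⌈121/32⌉ = 4 hosts.
An optimal packing achieves that bound: [30] [26,6] [25,5] [9,9,8,3] → 4 hosts.
Excess: 5 − 4 = 1.

1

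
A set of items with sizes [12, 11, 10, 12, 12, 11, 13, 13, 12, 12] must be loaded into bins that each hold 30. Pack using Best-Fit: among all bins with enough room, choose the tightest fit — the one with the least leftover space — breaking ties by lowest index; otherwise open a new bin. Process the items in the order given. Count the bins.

5 bins

12 → bin 1 (remaining 18)
11 → bin 1 (remaining 7)
10 → bin 2 (remaining 20)
12 → bin 2 (remaining 8)
12 → bin 3 (remaining 18)
11 → bin 3 (remaining 7)
13 → bin 4 (remaining 17)
13 → bin 4 (remaining 4)
12 → bin 5 (remaining 18)
12 → bin 5 (remaining 6)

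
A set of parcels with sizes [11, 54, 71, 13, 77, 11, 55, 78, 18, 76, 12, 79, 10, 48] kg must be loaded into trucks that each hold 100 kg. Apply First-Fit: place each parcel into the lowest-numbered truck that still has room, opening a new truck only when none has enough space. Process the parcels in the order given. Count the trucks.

8

11 kg → truck 1 (remaining 89 kg)
54 kg → truck 1 (remaining 35 kg)
71 kg → truck 2 (remaining 29 kg)
13 kg → truck 1 (remaining 22 kg)
77 kg → truck 3 (remaining 23 kg)
11 kg → truck 1 (remaining 11 kg)
55 kg → truck 4 (remaining 45 kg)
78 kg → truck 5 (remaining 22 kg)
18 kg → truck 2 (remaining 11 kg)
76 kg → truck 6 (remaining 24 kg)
12 kg → truck 3 (remaining 11 kg)
79 kg → truck 7 (remaining 21 kg)
10 kg → truck 1 (remaining 1 kg)
48 kg → truck 8 (remaining 52 kg)
Final trucks: [11,54,13,11,10] [71,18] [77,12] [55] [78] [76] [79] [48].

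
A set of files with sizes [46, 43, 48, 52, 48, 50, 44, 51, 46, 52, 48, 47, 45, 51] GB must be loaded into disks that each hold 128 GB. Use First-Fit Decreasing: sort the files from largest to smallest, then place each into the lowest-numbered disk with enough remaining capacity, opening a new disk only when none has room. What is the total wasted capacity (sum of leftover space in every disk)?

225

Sorted descending: 52, 52, 51, 51, 50, 48, 48, 48, 47, 46, 46, 45, 44, 43.
52 GB → disk 1 (remaining 76 GB)
52 GB → disk 1 (remaining 24 GB)
51 GB → disk 2 (remaining 77 GB)
51 GB → disk 2 (remaining 26 GB)
50 GB → disk 3 (remaining 78 GB)
48 GB → disk 3 (remaining 30 GB)
48 GB → disk 4 (remaining 80 GB)
48 GB → disk 4 (remaining 32 GB)
47 GB → disk 5 (remaining 81 GB)
46 GB → disk 5 (remaining 35 GB)
46 GB → disk 6 (remaining 82 GB)
45 GB → disk 6 (remaining 37 GB)
44 GB → disk 7 (remaining 84 GB)
43 GB → disk 7 (remaining 41 GB)
7 disks × 128 GB = 896 GB; used 671 GB; unused 225 GB.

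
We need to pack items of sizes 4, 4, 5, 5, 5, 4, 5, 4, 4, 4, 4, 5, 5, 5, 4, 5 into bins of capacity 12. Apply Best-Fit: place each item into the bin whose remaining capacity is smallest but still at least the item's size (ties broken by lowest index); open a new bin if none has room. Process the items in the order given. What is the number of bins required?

Put 4 in bin 1; 8 remain.
Put 4 in bin 1; 4 remain.
Put 5 in bin 2; 7 remain.
Put 5 in bin 2; 2 remain.
Put 5 in bin 3; 7 remain.
Put 4 in bin 1; 0 remain.
Put 5 in bin 3; 2 remain.
Put 4 in bin 4; 8 remain.
Put 4 in bin 4; 4 remain.
Put 4 in bin 4; 0 remain.
Put 4 in bin 5; 8 remain.
Put 5 in bin 5; 3 remain.
Put 5 in bin 6; 7 remain.
Put 5 in bin 6; 2 remain.
Put 4 in bin 7; 8 remain.
Put 5 in bin 7; 3 remain.

7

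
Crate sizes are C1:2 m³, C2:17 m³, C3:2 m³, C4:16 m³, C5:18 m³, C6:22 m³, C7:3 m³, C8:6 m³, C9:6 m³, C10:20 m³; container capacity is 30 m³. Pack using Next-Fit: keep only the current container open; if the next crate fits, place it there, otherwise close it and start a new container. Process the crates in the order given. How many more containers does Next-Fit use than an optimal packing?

Next-Fit: [2,17,2] [16] [18] [22,3] [6,6] [20] → 6 containers.
5 crates exceed 15 m³ (half the capacity), and no two of those can share a container, so at least 5 containers are needed.
An optimal packing achieves that bound: [22,6,2] [20,6,3] [18,2] [17] [16] → 5 containers.
Excess: 6 − 5 = 1.

1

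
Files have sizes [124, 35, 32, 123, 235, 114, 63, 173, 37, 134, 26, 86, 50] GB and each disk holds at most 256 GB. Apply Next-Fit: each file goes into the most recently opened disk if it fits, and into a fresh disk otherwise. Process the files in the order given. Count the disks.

7

124 GB → disk 1 (remaining 132 GB)
35 GB → disk 1 (remaining 97 GB)
32 GB → disk 1 (remaining 65 GB)
123 GB → disk 2 (remaining 133 GB)
235 GB → disk 3 (remaining 21 GB)
114 GB → disk 4 (remaining 142 GB)
63 GB → disk 4 (remaining 79 GB)
173 GB → disk 5 (remaining 83 GB)
37 GB → disk 5 (remaining 46 GB)
134 GB → disk 6 (remaining 122 GB)
26 GB → disk 6 (remaining 96 GB)
86 GB → disk 6 (remaining 10 GB)
50 GB → disk 7 (remaining 206 GB)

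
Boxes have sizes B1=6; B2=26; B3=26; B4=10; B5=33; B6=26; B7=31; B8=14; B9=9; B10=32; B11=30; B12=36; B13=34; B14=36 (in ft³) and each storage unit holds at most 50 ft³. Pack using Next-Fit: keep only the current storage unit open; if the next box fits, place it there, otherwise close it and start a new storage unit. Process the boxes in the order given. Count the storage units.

10

storage unit 1: place B1 (6 ft³), 44 ft³ left
storage unit 1: place B2 (26 ft³), 18 ft³ left
storage unit 2: place B3 (26 ft³), 24 ft³ left
storage unit 2: place B4 (10 ft³), 14 ft³ left
storage unit 3: place B5 (33 ft³), 17 ft³ left
storage unit 4: place B6 (26 ft³), 24 ft³ left
storage unit 5: place B7 (31 ft³), 19 ft³ left
storage unit 5: place B8 (14 ft³), 5 ft³ left
storage unit 6: place B9 (9 ft³), 41 ft³ left
storage unit 6: place B10 (32 ft³), 9 ft³ left
storage unit 7: place B11 (30 ft³), 20 ft³ left
storage unit 8: place B12 (36 ft³), 14 ft³ left
storage unit 9: place B13 (34 ft³), 16 ft³ left
storage unit 10: place B14 (36 ft³), 14 ft³ left
Final storage units: [6,26] [26,10] [33] [26] [31,14] [9,32] [30] [36] [34] [36].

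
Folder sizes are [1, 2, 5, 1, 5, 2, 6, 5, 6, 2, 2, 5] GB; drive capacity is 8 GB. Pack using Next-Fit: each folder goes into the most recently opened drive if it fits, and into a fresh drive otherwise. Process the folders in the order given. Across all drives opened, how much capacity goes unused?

1 GB → drive 1 (remaining 7 GB)
2 GB → drive 1 (remaining 5 GB)
5 GB → drive 1 (remaining 0 GB)
1 GB → drive 2 (remaining 7 GB)
5 GB → drive 2 (remaining 2 GB)
2 GB → drive 2 (remaining 0 GB)
6 GB → drive 3 (remaining 2 GB)
5 GB → drive 4 (remaining 3 GB)
6 GB → drive 5 (remaining 2 GB)
2 GB → drive 5 (remaining 0 GB)
2 GB → drive 6 (remaining 6 GB)
5 GB → drive 6 (remaining 1 GB)
6 drives × 8 GB = 48 GB; used 42 GB; unused 6 GB.

6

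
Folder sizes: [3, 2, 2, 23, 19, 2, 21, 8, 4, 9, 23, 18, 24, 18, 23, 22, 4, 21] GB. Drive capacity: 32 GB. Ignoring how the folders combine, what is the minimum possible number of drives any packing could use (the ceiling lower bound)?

8

Total size = 3 + 2 + 2 + 23 + 19 + 2 + 21 + 8 + 4 + 9 + 23 + 18 + 24 + 18 + 23 + 22 + 4 + 21 = 246 GB.
⌈246 / 32⌉ = 8.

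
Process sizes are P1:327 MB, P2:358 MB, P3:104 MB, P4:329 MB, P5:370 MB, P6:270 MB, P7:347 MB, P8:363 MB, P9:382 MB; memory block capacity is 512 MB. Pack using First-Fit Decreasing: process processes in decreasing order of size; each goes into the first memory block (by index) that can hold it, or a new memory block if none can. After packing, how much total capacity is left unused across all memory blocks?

Sorted descending: 382, 370, 363, 358, 347, 329, 327, 270, 104.
memory block 1: place 382 MB, 130 MB left
memory block 2: place 370 MB, 142 MB left
memory block 3: place 363 MB, 149 MB left
memory block 4: place 358 MB, 154 MB left
memory block 5: place 347 MB, 165 MB left
memory block 6: place 329 MB, 183 MB left
memory block 7: place 327 MB, 185 MB left
memory block 8: place 270 MB, 242 MB left
memory block 1: place 104 MB, 26 MB left
8 memory blocks × 512 MB = 4096 MB; used 2850 MB; unused 1246 MB.

1246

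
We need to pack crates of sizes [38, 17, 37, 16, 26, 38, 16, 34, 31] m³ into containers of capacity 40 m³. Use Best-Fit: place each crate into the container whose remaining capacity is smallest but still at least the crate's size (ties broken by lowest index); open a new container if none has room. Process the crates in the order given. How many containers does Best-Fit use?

8

Put 38 m³ in container 1; 2 m³ remain.
Put 17 m³ in container 2; 23 m³ remain.
Put 37 m³ in container 3; 3 m³ remain.
Put 16 m³ in container 2; 7 m³ remain.
Put 26 m³ in container 4; 14 m³ remain.
Put 38 m³ in container 5; 2 m³ remain.
Put 16 m³ in container 6; 24 m³ remain.
Put 34 m³ in container 7; 6 m³ remain.
Put 31 m³ in container 8; 9 m³ remain.
Final containers: [38] [17,16] [37] [26] [38] [16] [34] [31].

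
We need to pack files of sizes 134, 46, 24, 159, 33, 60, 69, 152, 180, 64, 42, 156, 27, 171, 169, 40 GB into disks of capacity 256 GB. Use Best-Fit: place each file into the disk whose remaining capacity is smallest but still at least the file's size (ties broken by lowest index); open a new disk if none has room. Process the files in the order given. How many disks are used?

Put 134 GB in disk 1; 122 GB remain.
Put 46 GB in disk 1; 76 GB remain.
Put 24 GB in disk 1; 52 GB remain.
Put 159 GB in disk 2; 97 GB remain.
Put 33 GB in disk 1; 19 GB remain.
Put 60 GB in disk 2; 37 GB remain.
Put 69 GB in disk 3; 187 GB remain.
Put 152 GB in disk 3; 35 GB remain.
Put 180 GB in disk 4; 76 GB remain.
Put 64 GB in disk 4; 12 GB remain.
Put 42 GB in disk 5; 214 GB remain.
Put 156 GB in disk 5; 58 GB remain.
Put 27 GB in disk 3; 8 GB remain.
Put 171 GB in disk 6; 85 GB remain.
Put 169 GB in disk 7; 87 GB remain.
Put 40 GB in disk 5; 18 GB remain.

7 disks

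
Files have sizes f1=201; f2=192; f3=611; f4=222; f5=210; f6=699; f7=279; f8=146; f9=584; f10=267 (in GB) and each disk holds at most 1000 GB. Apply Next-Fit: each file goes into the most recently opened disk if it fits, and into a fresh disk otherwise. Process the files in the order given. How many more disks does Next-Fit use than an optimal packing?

Next-Fit: [201,192] [611,222] [210,699] [279,146] [584,267] → 5 disks.
Total size 3411 GB; any packing needs at least ⌈3411/1000⌉ = 4 disks.
An optimal packing achieves that bound: [699,279] [611,267] [584,222,192] [210,201,146] → 4 disks.
Excess: 5 − 4 = 1.

1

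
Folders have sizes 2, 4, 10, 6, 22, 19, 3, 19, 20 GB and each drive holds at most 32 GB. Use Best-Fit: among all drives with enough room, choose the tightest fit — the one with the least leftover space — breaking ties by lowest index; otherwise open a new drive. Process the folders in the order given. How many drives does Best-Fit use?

5 drives

2 GB → drive 1 (remaining 30 GB)
4 GB → drive 1 (remaining 26 GB)
10 GB → drive 1 (remaining 16 GB)
6 GB → drive 1 (remaining 10 GB)
22 GB → drive 2 (remaining 10 GB)
19 GB → drive 3 (remaining 13 GB)
3 GB → drive 1 (remaining 7 GB)
19 GB → drive 4 (remaining 13 GB)
20 GB → drive 5 (remaining 12 GB)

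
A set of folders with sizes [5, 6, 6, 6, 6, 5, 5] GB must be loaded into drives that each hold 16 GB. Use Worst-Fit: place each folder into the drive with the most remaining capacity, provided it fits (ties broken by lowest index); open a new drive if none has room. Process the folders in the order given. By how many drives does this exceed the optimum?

0

Worst-Fit: [5,6,5] [6,6] [6,5] → 3 drives.
Total size 39 GB; any packing needs at least ⌈39/16⌉ = 3 drives.
So 3 is already optimal.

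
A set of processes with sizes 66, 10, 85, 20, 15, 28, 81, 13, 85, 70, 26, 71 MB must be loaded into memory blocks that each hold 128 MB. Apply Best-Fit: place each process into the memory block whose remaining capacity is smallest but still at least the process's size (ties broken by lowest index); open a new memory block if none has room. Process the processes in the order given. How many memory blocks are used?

66 MB → memory block 1 (remaining 62 MB)
10 MB → memory block 1 (remaining 52 MB)
85 MB → memory block 2 (remaining 43 MB)
20 MB → memory block 2 (remaining 23 MB)
15 MB → memory block 2 (remaining 8 MB)
28 MB → memory block 1 (remaining 24 MB)
81 MB → memory block 3 (remaining 47 MB)
13 MB → memory block 1 (remaining 11 MB)
85 MB → memory block 4 (remaining 43 MB)
70 MB → memory block 5 (remaining 58 MB)
26 MB → memory block 4 (remaining 17 MB)
71 MB → memory block 6 (remaining 57 MB)
Final memory blocks: [66,10,28,13] [85,20,15] [81] [85,26] [70] [71].

6 memory blocks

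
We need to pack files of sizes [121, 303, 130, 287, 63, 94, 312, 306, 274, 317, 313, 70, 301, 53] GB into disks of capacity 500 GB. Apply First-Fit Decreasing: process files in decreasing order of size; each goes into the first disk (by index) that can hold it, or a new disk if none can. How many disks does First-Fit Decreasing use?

Sorted descending: 317, 313, 312, 306, 303, 301, 287, 274, 130, 121, 94, 70, 63, 53.
disk 1: place 317 GB, 183 GB left
disk 2: place 313 GB, 187 GB left
disk 3: place 312 GB, 188 GB left
disk 4: place 306 GB, 194 GB left
disk 5: place 303 GB, 197 GB left
disk 6: place 301 GB, 199 GB left
disk 7: place 287 GB, 213 GB left
disk 8: place 274 GB, 226 GB left
disk 1: place 130 GB, 53 GB left
disk 2: place 121 GB, 66 GB left
disk 3: place 94 GB, 94 GB left
disk 3: place 70 GB, 24 GB left
disk 2: place 63 GB, 3 GB left
disk 1: place 53 GB, 0 GB left
Final disks: [317,130,53] [313,121,63] [312,94,70] [306] [303] [301] [287] [274].

8 disks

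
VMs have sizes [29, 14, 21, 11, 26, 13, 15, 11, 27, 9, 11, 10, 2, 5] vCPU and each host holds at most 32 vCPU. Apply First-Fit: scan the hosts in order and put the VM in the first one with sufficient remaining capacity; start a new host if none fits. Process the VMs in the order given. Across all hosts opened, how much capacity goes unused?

20

host 1: place 29 vCPU, 3 vCPU left
host 2: place 14 vCPU, 18 vCPU left
host 3: place 21 vCPU, 11 vCPU left
host 2: place 11 vCPU, 7 vCPU left
host 4: place 26 vCPU, 6 vCPU left
host 5: place 13 vCPU, 19 vCPU left
host 5: place 15 vCPU, 4 vCPU left
host 3: place 11 vCPU, 0 vCPU left
host 6: place 27 vCPU, 5 vCPU left
host 7: place 9 vCPU, 23 vCPU left
host 7: place 11 vCPU, 12 vCPU left
host 7: place 10 vCPU, 2 vCPU left
host 1: place 2 vCPU, 1 vCPU left
host 2: place 5 vCPU, 2 vCPU left
7 hosts × 32 vCPU = 224 vCPU; used 204 vCPU; unused 20 vCPU.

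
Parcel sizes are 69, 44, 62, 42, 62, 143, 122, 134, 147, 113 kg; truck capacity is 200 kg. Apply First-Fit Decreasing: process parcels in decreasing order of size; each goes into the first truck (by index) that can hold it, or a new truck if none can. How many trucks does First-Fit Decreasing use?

5 trucks

Sorted descending: 147, 143, 134, 122, 113, 69, 62, 62, 44, 42.
147 kg → truck 1 (remaining 53 kg)
143 kg → truck 2 (remaining 57 kg)
134 kg → truck 3 (remaining 66 kg)
122 kg → truck 4 (remaining 78 kg)
113 kg → truck 5 (remaining 87 kg)
69 kg → truck 4 (remaining 9 kg)
62 kg → truck 3 (remaining 4 kg)
62 kg → truck 5 (remaining 25 kg)
44 kg → truck 1 (remaining 9 kg)
42 kg → truck 2 (remaining 15 kg)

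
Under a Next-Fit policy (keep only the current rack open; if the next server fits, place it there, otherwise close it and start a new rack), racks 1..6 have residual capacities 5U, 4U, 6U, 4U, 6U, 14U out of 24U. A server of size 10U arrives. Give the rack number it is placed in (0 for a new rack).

6

Next-Fit only looks at rack 6, which has 14U free.
10U fits there.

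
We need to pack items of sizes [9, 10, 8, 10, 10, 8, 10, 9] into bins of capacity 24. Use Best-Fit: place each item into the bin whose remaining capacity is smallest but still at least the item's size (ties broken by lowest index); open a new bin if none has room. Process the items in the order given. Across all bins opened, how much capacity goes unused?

9 → bin 1 (remaining 15)
10 → bin 1 (remaining 5)
8 → bin 2 (remaining 16)
10 → bin 2 (remaining 6)
10 → bin 3 (remaining 14)
8 → bin 3 (remaining 6)
10 → bin 4 (remaining 14)
9 → bin 4 (remaining 5)
4 bins × 24 = 96; used 74; unused 22.

22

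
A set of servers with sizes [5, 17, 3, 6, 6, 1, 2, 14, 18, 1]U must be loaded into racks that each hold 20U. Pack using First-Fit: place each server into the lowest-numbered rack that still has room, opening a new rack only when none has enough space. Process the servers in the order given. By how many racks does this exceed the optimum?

First-Fit: [5,3,6,6] [17,1,2] [14,1] [18] → 4 racks.
Total size 73U; any packing needs at least ⌈73/20⌉ = 4 racks.
So 4 is already optimal.

0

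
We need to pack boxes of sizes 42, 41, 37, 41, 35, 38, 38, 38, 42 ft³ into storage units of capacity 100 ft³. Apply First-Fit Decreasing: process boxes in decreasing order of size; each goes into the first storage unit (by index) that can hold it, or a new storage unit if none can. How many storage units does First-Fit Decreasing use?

Sorted descending: 42, 42, 41, 41, 38, 38, 38, 37, 35.
Put 42 ft³ in storage unit 1; 58 ft³ remain.
Put 42 ft³ in storage unit 1; 16 ft³ remain.
Put 41 ft³ in storage unit 2; 59 ft³ remain.
Put 41 ft³ in storage unit 2; 18 ft³ remain.
Put 38 ft³ in storage unit 3; 62 ft³ remain.
Put 38 ft³ in storage unit 3; 24 ft³ remain.
Put 38 ft³ in storage unit 4; 62 ft³ remain.
Put 37 ft³ in storage unit 4; 25 ft³ remain.
Put 35 ft³ in storage unit 5; 65 ft³ remain.
Final storage units: [42,42] [41,41] [38,38] [38,37] [35].

5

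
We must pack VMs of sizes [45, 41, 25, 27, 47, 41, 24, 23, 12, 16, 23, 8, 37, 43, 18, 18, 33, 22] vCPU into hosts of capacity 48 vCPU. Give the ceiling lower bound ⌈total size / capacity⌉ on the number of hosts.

Total size = 45 + 41 + 25 + 27 + 47 + 41 + 24 + 23 + 12 + 16 + 23 + 8 + 37 + 43 + 18 + 18 + 33 + 22 = 503 vCPU.
⌈503 / 48⌉ = 11.

11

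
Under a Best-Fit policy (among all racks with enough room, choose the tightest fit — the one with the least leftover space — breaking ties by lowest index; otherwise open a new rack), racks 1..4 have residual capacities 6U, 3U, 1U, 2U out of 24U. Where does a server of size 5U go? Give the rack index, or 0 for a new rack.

1

Racks with room: rack 1 (6U).
Tightest fit is rack 1 with 6U free.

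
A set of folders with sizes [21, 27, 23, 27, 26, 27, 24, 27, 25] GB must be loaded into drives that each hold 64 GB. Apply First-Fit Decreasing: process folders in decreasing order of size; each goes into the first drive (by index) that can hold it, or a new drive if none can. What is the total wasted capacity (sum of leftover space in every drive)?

93

Sorted descending: 27, 27, 27, 27, 26, 25, 24, 23, 21.
27 GB → drive 1 (remaining 37 GB)
27 GB → drive 1 (remaining 10 GB)
27 GB → drive 2 (remaining 37 GB)
27 GB → drive 2 (remaining 10 GB)
26 GB → drive 3 (remaining 38 GB)
25 GB → drive 3 (remaining 13 GB)
24 GB → drive 4 (remaining 40 GB)
23 GB → drive 4 (remaining 17 GB)
21 GB → drive 5 (remaining 43 GB)
5 drives × 64 GB = 320 GB; used 227 GB; unused 93 GB.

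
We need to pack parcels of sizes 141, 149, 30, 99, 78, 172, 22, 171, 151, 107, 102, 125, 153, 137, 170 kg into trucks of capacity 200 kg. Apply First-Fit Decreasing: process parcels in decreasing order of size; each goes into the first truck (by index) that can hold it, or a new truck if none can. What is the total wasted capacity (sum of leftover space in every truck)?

Sorted descending: 172, 171, 170, 153, 151, 149, 141, 137, 125, 107, 102, 99, 78, 30, 22.
truck 1: place 172 kg, 28 kg left
truck 2: place 171 kg, 29 kg left
truck 3: place 170 kg, 30 kg left
truck 4: place 153 kg, 47 kg left
truck 5: place 151 kg, 49 kg left
truck 6: place 149 kg, 51 kg left
truck 7: place 141 kg, 59 kg left
truck 8: place 137 kg, 63 kg left
truck 9: place 125 kg, 75 kg left
truck 10: place 107 kg, 93 kg left
truck 11: place 102 kg, 98 kg left
truck 12: place 99 kg, 101 kg left
truck 10: place 78 kg, 15 kg left
truck 3: place 30 kg, 0 kg left
truck 1: place 22 kg, 6 kg left
12 trucks × 200 kg = 2400 kg; used 1807 kg; unused 593 kg.

593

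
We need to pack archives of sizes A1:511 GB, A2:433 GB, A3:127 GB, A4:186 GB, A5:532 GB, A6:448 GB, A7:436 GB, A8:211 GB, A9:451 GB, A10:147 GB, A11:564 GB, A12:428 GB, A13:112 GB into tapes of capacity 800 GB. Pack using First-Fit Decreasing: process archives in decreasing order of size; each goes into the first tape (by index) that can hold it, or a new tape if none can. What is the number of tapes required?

8

Sorted descending: 564, 532, 511, 451, 448, 436, 433, 428, 211, 186, 147, 127, 112.
Put 564 GB in tape 1; 236 GB remain.
Put 532 GB in tape 2; 268 GB remain.
Put 511 GB in tape 3; 289 GB remain.
Put 451 GB in tape 4; 349 GB remain.
Put 448 GB in tape 5; 352 GB remain.
Put 436 GB in tape 6; 364 GB remain.
Put 433 GB in tape 7; 367 GB remain.
Put 428 GB in tape 8; 372 GB remain.
Put 211 GB in tape 1; 25 GB remain.
Put 186 GB in tape 2; 82 GB remain.
Put 147 GB in tape 3; 142 GB remain.
Put 127 GB in tape 3; 15 GB remain.
Put 112 GB in tape 4; 237 GB remain.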